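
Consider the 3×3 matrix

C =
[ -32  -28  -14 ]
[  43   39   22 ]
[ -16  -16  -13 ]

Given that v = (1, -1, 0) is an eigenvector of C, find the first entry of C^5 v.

-1024

First find the eigenvalue: Cv = (-4, 4, 0) = -4·(1, -1, 0), so λ = -4.
Then C^5 v = λ^5·v = (-4)^5·(1, -1, 0) = -1024·(1, -1, 0) = (-1024, 1024, 0).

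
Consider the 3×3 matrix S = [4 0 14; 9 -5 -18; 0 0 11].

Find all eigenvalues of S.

Set up det(μI - S) = 0.
Expanding the 3×3 determinant: p(μ) = μ^3 - 10μ^2 - 31μ + 220.
Try μ = -5: p(-5) = 0, so -5 is a root.
Dividing by (μ + 5) leaves μ^2 - 15μ + 44.
The quadratic factors as (μ - 4)·(μ - 11).
Eigenvalues: -5, 4, 11.

-5, 4, 11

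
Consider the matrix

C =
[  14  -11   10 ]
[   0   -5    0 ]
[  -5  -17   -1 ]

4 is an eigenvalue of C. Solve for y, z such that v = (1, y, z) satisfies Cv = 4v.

We need (C - 4I)v = 0.
C - 4I = [[10, -11, 10], [0, -9, 0], [-5, -17, -5]].
Row 1: (10)·1 + (-11)·y + (10)·z = 0
Row 2: (0)·1 + (-9)·y + (0)·z = 0
Row 3: (-5)·1 + (-17)·y + (-5)·z = 0
Solving gives y = 0, z = -1.
Check: C·(1, 0, -1) = (4, 0, -4) = 4·(1, 0, -1).

0, -1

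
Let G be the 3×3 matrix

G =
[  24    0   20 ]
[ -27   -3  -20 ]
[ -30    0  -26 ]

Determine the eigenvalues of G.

Compute the characteristic polynomial p(λ) = det(λI - G).
Cofactor expansion gives p(λ) = λ^3 + 5λ^2 - 18λ - 72.
Since p(4) = 0, λ = 4 is a root.
Factor out (λ - 4): p(λ) = (λ - 4)·(λ^2 + 9λ + 18).
The quadratic factors as (λ + 6)·(λ + 3).
Eigenvalues: -6, -3, 4.

-6, -3, 4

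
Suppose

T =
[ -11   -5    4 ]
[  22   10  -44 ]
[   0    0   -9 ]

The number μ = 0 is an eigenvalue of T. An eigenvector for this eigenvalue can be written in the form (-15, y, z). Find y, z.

33, 0

We need (T)v = 0.
T = [[-11, -5, 4], [22, 10, -44], [0, 0, -9]].
Row 1: (-11)·-15 + (-5)·y + (4)·z = 0
Row 2: (22)·-15 + (10)·y + (-44)·z = 0
Row 3: (0)·-15 + (0)·y + (-9)·z = 0
Solving gives y = 33, z = 0.
Check: T·(-15, 33, 0) = (0, 0, 0) = 0·(-15, 33, 0).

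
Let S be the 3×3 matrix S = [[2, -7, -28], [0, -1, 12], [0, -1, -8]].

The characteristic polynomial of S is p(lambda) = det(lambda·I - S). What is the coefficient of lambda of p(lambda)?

p(lambda) = lambda^3 + 7·lambda^2 + 2·lambda - 40.
The coefficient of lambda is 2.

2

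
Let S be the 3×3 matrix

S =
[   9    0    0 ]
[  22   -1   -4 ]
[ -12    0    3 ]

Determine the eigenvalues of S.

-1, 3, 9

The characteristic polynomial is p(lambda) = det(lambda·I - S).
Expanding the 3×3 determinant: p(lambda) = lambda^3 - 11·lambda^2 + 15·lambda + 27.
Since p(-1) = 0, lambda = -1 is a root.
Factor out (lambda + 1): p(lambda) = (lambda + 1)·(lambda^2 - 12·lambda + 27).
The quadratic factors as (lambda - 3)·(lambda - 9).
Eigenvalues: -1, 3, 9.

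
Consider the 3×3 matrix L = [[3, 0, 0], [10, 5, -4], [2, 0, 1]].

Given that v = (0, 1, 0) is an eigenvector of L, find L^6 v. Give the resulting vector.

(0, 15625, 0)

First find the eigenvalue: Lv = (0, 5, 0) = 5·(0, 1, 0), so λ = 5.
Then L^6 v = λ^6·v = 5^6·(0, 1, 0) = 15625·(0, 1, 0) = (0, 15625, 0).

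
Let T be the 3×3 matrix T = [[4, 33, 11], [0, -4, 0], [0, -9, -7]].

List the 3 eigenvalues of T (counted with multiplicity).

The characteristic polynomial is p(λ) = det(λI - T).
Cofactor expansion gives p(λ) = λ^3 + 7λ^2 - 16λ - 112.
Since p(4) = 0, λ = 4 is a root.
Factor out (λ - 4): p(λ) = (λ - 4)·(λ^2 + 11λ + 28).
The quadratic factors as (λ + 7)·(λ + 4).
Eigenvalues: -7, -4, 4.

-7, -4, 4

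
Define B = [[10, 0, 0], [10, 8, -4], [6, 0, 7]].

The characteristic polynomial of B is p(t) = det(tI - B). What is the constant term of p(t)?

-560

p(t) = t^3 - 25t^2 + 206t - 560.
The constant term is -560.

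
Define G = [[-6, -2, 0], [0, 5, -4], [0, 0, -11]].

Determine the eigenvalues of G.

G is upper triangular, so its eigenvalues are the diagonal entries.
Diagonal: -6, 5, -11.

-11, -6, 5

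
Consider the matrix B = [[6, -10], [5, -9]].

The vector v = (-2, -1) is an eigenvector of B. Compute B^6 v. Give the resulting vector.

(-2, -1)

First find the eigenvalue: Bv = (-2, -1) = 1·(-2, -1), so λ = 1.
Then B^6 v = λ^6·v = 1^6·(-2, -1) = 1·(-2, -1) = (-2, -1).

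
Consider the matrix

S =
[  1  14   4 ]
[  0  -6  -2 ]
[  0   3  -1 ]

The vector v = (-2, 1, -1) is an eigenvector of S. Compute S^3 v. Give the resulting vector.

(128, -64, 64)

First find the eigenvalue: Sv = (8, -4, 4) = -4·(-2, 1, -1), so λ = -4.
Then S^3 v = λ^3·v = (-4)^3·(-2, 1, -1) = -64·(-2, 1, -1) = (128, -64, 64).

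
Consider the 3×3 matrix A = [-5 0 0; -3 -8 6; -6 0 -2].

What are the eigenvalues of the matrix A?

-8, -5, -2

Compute the characteristic polynomial p(λ) = det(λI - A).
Expanding along the first row, p(λ) = λ^3 + 15λ^2 + 66λ + 80.
Since p(-2) = 0, λ = -2 is a root.
Factor out (λ + 2): p(λ) = (λ + 2)·(λ^2 + 13λ + 40).
The quadratic factors as (λ + 8)·(λ + 5).
Eigenvalues: -8, -5, -2.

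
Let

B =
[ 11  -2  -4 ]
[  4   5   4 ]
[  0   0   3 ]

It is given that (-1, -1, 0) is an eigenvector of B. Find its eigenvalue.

Compute Bv: B·(-1, -1, 0) = (-9, -9, 0).
Since Bv = λv, compare component 1: -9 = λ·-1, so λ = 9.

9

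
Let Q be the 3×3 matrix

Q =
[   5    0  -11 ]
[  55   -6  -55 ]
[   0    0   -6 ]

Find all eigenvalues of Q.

Set up det(sI - Q) = 0.
Cofactor expansion gives p(s) = s^3 + 7s^2 - 24s - 180.
Try s = 5: p(5) = 0, so 5 is a root.
Dividing by (s - 5) leaves s^2 + 12s + 36.
The quadratic factor is (s + 6)^2.
Eigenvalues: -6, -6, 5.

-6, -6, 5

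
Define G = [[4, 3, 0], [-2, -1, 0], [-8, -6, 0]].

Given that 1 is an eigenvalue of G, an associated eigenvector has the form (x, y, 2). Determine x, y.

We need (G - 1I)v = 0.
G - 1I = [[3, 3, 0], [-2, -2, 0], [-8, -6, -1]].
Row 1: (3)·x + (3)·y + (0)·2 = 0
Row 2: (-2)·x + (-2)·y + (0)·2 = 0
Row 3: (-8)·x + (-6)·y + (-1)·2 = 0
Solving gives x = -1, y = 1.
Check: G·(-1, 1, 2) = (-1, 1, 2) = 1·(-1, 1, 2).

-1, 1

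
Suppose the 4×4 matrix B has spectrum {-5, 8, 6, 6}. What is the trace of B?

15

trace(B) is the sum of the eigenvalues: (-5) + (8) + (6) + (6) = 15.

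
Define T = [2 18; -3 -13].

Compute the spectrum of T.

-7, -4

det(T - λI) = (2 - λ)(-13 - λ) - (18)·(-3) = λ^2 + 11λ + 28.
This factors as (λ + 7)·(λ + 4) = 0.
Eigenvalues: -7, -4.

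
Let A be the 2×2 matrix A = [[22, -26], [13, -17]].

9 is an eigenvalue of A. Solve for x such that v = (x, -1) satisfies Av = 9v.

We need (A - 9I)v = 0.
A - 9I = [[13, -26], [13, -26]].
Row 1: (13)·x + (-26)·-1 = 0
Row 2: (13)·x + (-26)·-1 = 0
Solving gives x = -2.
Check: A·(-2, -1) = (-18, -9) = 9·(-2, -1).

-2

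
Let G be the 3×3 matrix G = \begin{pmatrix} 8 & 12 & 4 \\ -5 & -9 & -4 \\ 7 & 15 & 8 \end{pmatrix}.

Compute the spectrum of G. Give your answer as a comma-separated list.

0, 3, 4

Set up det(tI - G) = 0.
Expanding along the first row, p(t) = t^3 - 7t^2 + 12t.
Since p(0) = 0, t = 0 is a root.
Dividing by t leaves t^2 - 7t + 12.
The quadratic factors as (t - 3)·(t - 4).
Eigenvalues: 0, 3, 4.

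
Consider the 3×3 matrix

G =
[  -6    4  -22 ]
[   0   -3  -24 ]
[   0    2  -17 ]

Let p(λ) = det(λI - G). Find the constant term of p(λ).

594

p(λ) = λ^3 + 26λ^2 + 219λ + 594.
The constant term is 594.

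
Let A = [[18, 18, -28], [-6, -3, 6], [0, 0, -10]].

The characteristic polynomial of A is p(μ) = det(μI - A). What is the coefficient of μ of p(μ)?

-96

p(μ) = μ^3 - 5μ^2 - 96μ + 540.
The coefficient of μ is -96.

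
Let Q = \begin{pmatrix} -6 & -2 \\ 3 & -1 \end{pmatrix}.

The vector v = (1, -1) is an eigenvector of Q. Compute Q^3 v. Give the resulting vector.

(-64, 64)

First find the eigenvalue: Qv = (-4, 4) = -4·(1, -1), so λ = -4.
Then Q^3 v = λ^3·v = (-4)^3·(1, -1) = -64·(1, -1) = (-64, 64).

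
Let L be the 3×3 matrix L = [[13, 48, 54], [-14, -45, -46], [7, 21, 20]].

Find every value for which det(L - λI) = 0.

-8, -3, -1

Compute the characteristic polynomial p(t) = det(tI - L).
Expanding the 3×3 determinant: p(t) = t^3 + 12t^2 + 35t + 24.
Rational-root test: t = -3 gives p(-3) = 0.
Dividing by (t + 3) leaves t^2 + 9t + 8.
The quadratic factors as (t + 8)·(t + 1).
Eigenvalues: -8, -3, -1.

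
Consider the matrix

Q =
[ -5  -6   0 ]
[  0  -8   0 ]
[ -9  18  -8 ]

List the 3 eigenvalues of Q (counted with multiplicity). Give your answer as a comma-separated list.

-8, -8, -5

Compute the characteristic polynomial p(s) = det(sI - Q).
Expanding the 3×3 determinant: p(s) = s^3 + 21s^2 + 144s + 320.
Since p(-5) = 0, s = -5 is a root.
Factor out (s + 5): p(s) = (s + 5)·(s^2 + 16s + 64).
The quadratic factor is (s + 8)^2.
Eigenvalues: -8, -8, -5.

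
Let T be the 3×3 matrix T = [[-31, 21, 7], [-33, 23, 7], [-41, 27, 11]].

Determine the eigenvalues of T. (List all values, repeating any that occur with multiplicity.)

The characteristic polynomial is p(s) = det(sI - T).
Expanding along the first row, p(s) = s^3 - 3s^2 - 10s + 24.
Try s = 2: p(2) = 0, so 2 is a root.
Dividing by (s - 2) leaves s^2 - s - 12.
The quadratic factors as (s + 3)·(s - 4).
Eigenvalues: -3, 2, 4.

-3, 2, 4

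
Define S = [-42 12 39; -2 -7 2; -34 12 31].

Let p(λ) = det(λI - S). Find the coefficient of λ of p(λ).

p(λ) = λ^3 + 18λ^2 + 101λ + 168.
The coefficient of λ is 101.

101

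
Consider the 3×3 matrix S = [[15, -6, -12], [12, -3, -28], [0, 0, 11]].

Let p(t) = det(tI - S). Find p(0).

p(0) = det(0·I − S) = det(−S) = (−1)^3·det(S).
det(S) = 297, so p(0) = -297.

-297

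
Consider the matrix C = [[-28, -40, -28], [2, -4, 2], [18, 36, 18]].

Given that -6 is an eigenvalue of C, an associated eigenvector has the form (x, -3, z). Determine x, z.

-6, 9

We need (C + 6I)v = 0.
C + 6I = [[-22, -40, -28], [2, 2, 2], [18, 36, 24]].
Row 1: (-22)·x + (-40)·-3 + (-28)·z = 0
Row 2: (2)·x + (2)·-3 + (2)·z = 0
Row 3: (18)·x + (36)·-3 + (24)·z = 0
Solving gives x = -6, z = 9.
Check: C·(-6, -3, 9) = (36, 18, -54) = -6·(-6, -3, 9).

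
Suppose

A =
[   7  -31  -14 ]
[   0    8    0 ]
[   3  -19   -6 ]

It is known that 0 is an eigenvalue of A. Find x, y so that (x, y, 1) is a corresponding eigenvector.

We need (A)v = 0.
A = [[7, -31, -14], [0, 8, 0], [3, -19, -6]].
Row 1: (7)·x + (-31)·y + (-14)·1 = 0
Row 2: (0)·x + (8)·y + (0)·1 = 0
Row 3: (3)·x + (-19)·y + (-6)·1 = 0
Solving gives x = 2, y = 0.
Check: A·(2, 0, 1) = (0, 0, 0) = 0·(2, 0, 1).

2, 0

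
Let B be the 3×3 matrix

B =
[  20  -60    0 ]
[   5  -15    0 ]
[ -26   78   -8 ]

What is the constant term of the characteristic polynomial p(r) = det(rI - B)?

0

p(0) = det(0·I − B) = det(−B) = (−1)^3·det(B).
det(B) = 0, so p(0) = 0.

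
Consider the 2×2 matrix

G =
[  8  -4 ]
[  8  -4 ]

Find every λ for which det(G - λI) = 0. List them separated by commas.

0, 4

det(G - λI) = (8 - λ)(-4 - λ) - (-4)·(8) = λ^2 - 4λ.
This factors as λ·(λ - 4) = 0.
Eigenvalues: 0, 4.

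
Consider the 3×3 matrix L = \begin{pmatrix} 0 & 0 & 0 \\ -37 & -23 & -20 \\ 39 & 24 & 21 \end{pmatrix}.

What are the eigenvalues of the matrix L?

Compute the characteristic polynomial p(λ) = det(λI - L).
Expanding the 3×3 determinant: p(λ) = λ^3 + 2λ^2 - 3λ.
Rational-root test: λ = 1 gives p(1) = 0.
Factor out (λ - 1): p(λ) = (λ - 1)·(λ^2 + 3λ).
The quadratic factors as (λ + 3)·λ.
Eigenvalues: -3, 0, 1.

-3, 0, 1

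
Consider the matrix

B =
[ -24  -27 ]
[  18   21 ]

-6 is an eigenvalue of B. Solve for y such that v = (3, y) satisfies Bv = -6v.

-2

We need (B + 6I)v = 0.
B + 6I = [[-18, -27], [18, 27]].
Row 1: (-18)·3 + (-27)·y = 0
Row 2: (18)·3 + (27)·y = 0
Solving gives y = -2.
Check: B·(3, -2) = (-18, 12) = -6·(3, -2).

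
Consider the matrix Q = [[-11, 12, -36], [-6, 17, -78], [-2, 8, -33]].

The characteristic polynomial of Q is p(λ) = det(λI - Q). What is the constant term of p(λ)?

p(λ) = λ^3 + 27λ^2 + 239λ + 693.
The constant term is 693.

693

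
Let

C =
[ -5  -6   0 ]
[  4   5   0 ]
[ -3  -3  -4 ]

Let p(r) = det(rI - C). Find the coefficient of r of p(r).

p(r) = r^3 + 4r^2 - r - 4.
The coefficient of r is -1.

-1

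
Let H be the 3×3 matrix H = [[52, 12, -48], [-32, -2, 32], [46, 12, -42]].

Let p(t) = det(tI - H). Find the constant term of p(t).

48

p(t) = t^3 - 8t^2 + 4t + 48.
The constant term is 48.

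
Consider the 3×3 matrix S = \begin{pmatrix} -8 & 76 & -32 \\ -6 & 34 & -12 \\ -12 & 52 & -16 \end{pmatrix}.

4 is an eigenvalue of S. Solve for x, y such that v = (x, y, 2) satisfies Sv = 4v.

We need (S - 4I)v = 0.
S - 4I = [[-12, 76, -32], [-6, 30, -12], [-12, 52, -20]].
Row 1: (-12)·x + (76)·y + (-32)·2 = 0
Row 2: (-6)·x + (30)·y + (-12)·2 = 0
Row 3: (-12)·x + (52)·y + (-20)·2 = 0
Solving gives x = 1, y = 1.
Check: S·(1, 1, 2) = (4, 4, 8) = 4·(1, 1, 2).

1, 1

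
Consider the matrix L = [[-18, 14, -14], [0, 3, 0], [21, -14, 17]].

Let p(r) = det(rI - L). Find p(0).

p(0) = det(0·I − L) = det(−L) = (−1)^3·det(L).
det(L) = -36, so p(0) = 36.

36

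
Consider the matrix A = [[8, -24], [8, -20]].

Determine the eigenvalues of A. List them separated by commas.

det(A - μI) = (8 - μ)(-20 - μ) - (-24)·(8) = μ^2 + 12μ + 32.
This factors as (μ + 8)·(μ + 4) = 0.
Eigenvalues: -8, -4.

-8, -4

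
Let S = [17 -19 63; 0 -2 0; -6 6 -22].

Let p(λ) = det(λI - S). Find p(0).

8

p(0) = det(0·I − S) = det(−S) = (−1)^3·det(S).
det(S) = -8, so p(0) = 8.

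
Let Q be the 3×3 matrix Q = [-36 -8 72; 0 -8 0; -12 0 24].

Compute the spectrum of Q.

-12, -8, 0

Compute the characteristic polynomial p(s) = det(sI - Q).
Expanding along the first row, p(s) = s^3 + 20s^2 + 96s.
Try s = -12: p(-12) = 0, so -12 is a root.
Dividing by (s + 12) leaves s^2 + 8s.
The quadratic factors as (s + 8)·s.
Eigenvalues: -12, -8, 0.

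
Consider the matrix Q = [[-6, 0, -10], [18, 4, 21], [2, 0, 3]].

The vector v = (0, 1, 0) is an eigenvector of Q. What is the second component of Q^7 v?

16384

First find the eigenvalue: Qv = (0, 4, 0) = 4·(0, 1, 0), so λ = 4.
Then Q^7 v = λ^7·v = 4^7·(0, 1, 0) = 16384·(0, 1, 0) = (0, 16384, 0).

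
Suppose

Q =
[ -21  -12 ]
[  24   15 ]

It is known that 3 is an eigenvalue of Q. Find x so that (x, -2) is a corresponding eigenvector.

1

We need (Q - 3I)v = 0.
Q - 3I = [[-24, -12], [24, 12]].
Row 1: (-24)·x + (-12)·-2 = 0
Row 2: (24)·x + (12)·-2 = 0
Solving gives x = 1.
Check: Q·(1, -2) = (3, -6) = 3·(1, -2).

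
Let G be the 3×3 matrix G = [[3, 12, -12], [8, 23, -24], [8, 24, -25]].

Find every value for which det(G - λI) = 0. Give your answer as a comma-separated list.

-1, -1, 3

Compute the characteristic polynomial p(λ) = det(λI - G).
Cofactor expansion gives p(λ) = λ^3 - λ^2 - 5λ - 3.
Since p(-1) = 0, λ = -1 is a root.
Factor out (λ + 1): p(λ) = (λ + 1)·(λ^2 - 2λ - 3).
The quadratic factors as (λ + 1)·(λ - 3).
Eigenvalues: -1, -1, 3.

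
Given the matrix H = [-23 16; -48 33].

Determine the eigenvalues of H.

det(H - sI) = (-23 - s)(33 - s) - (16)·(-48) = s^2 - 10s + 9.
This factors as (s - 1)·(s - 9) = 0.
Eigenvalues: 1, 9.

1, 9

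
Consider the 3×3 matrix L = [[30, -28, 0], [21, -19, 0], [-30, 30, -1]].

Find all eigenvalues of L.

-1, 2, 9

Compute the characteristic polynomial p(lambda) = det(lambda·I - L).
Expanding the 3×3 determinant: p(lambda) = lambda^3 - 10·lambda^2 + 7·lambda + 18.
Rational-root test: lambda = 9 gives p(9) = 0.
Dividing by (lambda - 9) leaves lambda^2 - lambda - 2.
The quadratic factors as (lambda + 1)·(lambda - 2).
Eigenvalues: -1, 2, 9.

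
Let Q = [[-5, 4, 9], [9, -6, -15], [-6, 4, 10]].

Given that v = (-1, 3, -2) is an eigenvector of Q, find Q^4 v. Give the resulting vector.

(-1, 3, -2)

First find the eigenvalue: Qv = (-1, 3, -2) = 1·(-1, 3, -2), so λ = 1.
Then Q^4 v = λ^4·v = 1^4·(-1, 3, -2) = 1·(-1, 3, -2) = (-1, 3, -2).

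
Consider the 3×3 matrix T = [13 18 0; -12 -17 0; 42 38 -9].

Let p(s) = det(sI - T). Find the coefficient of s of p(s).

31

p(s) = s^3 + 13s^2 + 31s - 45.
The coefficient of s is 31.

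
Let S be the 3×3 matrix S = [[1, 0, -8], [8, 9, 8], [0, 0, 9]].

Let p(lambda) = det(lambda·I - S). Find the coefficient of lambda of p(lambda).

p(lambda) = lambda^3 - 19·lambda^2 + 99·lambda - 81.
The coefficient of lambda is 99.

99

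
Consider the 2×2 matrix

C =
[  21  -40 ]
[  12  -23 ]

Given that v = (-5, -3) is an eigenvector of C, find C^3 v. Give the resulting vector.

(135, 81)

First find the eigenvalue: Cv = (15, 9) = -3·(-5, -3), so λ = -3.
Then C^3 v = λ^3·v = (-3)^3·(-5, -3) = -27·(-5, -3) = (135, 81).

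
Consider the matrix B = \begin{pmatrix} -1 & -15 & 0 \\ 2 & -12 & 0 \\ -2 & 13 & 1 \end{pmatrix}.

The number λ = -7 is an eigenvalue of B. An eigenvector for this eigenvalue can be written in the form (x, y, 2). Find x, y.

-5, -2

We need (B + 7I)v = 0.
B + 7I = [[6, -15, 0], [2, -5, 0], [-2, 13, 8]].
Row 1: (6)·x + (-15)·y + (0)·2 = 0
Row 2: (2)·x + (-5)·y + (0)·2 = 0
Row 3: (-2)·x + (13)·y + (8)·2 = 0
Solving gives x = -5, y = -2.
Check: B·(-5, -2, 2) = (35, 14, -14) = -7·(-5, -2, 2).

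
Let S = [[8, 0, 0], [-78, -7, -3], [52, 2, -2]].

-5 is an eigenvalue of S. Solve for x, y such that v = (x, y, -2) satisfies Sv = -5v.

We need (S + 5I)v = 0.
S + 5I = [[13, 0, 0], [-78, -2, -3], [52, 2, 3]].
Row 1: (13)·x + (0)·y + (0)·-2 = 0
Row 2: (-78)·x + (-2)·y + (-3)·-2 = 0
Row 3: (52)·x + (2)·y + (3)·-2 = 0
Solving gives x = 0, y = 3.
Check: S·(0, 3, -2) = (0, -15, 10) = -5·(0, 3, -2).

0, 3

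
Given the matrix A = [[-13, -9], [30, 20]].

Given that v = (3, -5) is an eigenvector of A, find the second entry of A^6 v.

-320

First find the eigenvalue: Av = (6, -10) = 2·(3, -5), so λ = 2.
Then A^6 v = λ^6·v = 2^6·(3, -5) = 64·(3, -5) = (192, -320).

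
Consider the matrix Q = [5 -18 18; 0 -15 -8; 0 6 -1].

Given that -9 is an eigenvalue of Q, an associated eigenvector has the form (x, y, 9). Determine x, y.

-27, -12

We need (Q + 9I)v = 0.
Q + 9I = [[14, -18, 18], [0, -6, -8], [0, 6, 8]].
Row 1: (14)·x + (-18)·y + (18)·9 = 0
Row 2: (0)·x + (-6)·y + (-8)·9 = 0
Row 3: (0)·x + (6)·y + (8)·9 = 0
Solving gives x = -27, y = -12.
Check: Q·(-27, -12, 9) = (243, 108, -81) = -9·(-27, -12, 9).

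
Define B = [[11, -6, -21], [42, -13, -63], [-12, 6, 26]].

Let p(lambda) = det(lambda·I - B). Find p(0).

p(0) = det(0·I − B) = det(−B) = (−1)^3·det(B).
det(B) = 440, so p(0) = -440.

-440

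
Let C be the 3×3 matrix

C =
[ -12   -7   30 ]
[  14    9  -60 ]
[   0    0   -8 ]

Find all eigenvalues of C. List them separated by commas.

-8, -5, 2

The characteristic polynomial is p(λ) = det(λI - C).
Expanding the 3×3 determinant: p(λ) = λ^3 + 11λ^2 + 14λ - 80.
Rational-root test: λ = -8 gives p(-8) = 0.
Dividing by (λ + 8) leaves λ^2 + 3λ - 10.
The quadratic factors as (λ + 5)·(λ - 2).
Eigenvalues: -8, -5, 2.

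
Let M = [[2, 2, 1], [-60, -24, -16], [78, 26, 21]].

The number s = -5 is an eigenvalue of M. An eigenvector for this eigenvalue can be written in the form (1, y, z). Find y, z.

We need (M + 5I)v = 0.
M + 5I = [[7, 2, 1], [-60, -19, -16], [78, 26, 26]].
Row 1: (7)·1 + (2)·y + (1)·z = 0
Row 2: (-60)·1 + (-19)·y + (-16)·z = 0
Row 3: (78)·1 + (26)·y + (26)·z = 0
Solving gives y = -4, z = 1.
Check: M·(1, -4, 1) = (-5, 20, -5) = -5·(1, -4, 1).

-4, 1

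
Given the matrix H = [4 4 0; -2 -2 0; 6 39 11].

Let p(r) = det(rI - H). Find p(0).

p(0) = det(0·I − H) = det(−H) = (−1)^3·det(H).
det(H) = 0, so p(0) = 0.

0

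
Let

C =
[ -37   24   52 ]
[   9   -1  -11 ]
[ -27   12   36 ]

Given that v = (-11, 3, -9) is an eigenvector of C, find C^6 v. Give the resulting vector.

First find the eigenvalue: Cv = (11, -3, 9) = -1·(-11, 3, -9), so λ = -1.
Then C^6 v = λ^6·v = (-1)^6·(-11, 3, -9) = 1·(-11, 3, -9) = (-11, 3, -9).

(-11, 3, -9)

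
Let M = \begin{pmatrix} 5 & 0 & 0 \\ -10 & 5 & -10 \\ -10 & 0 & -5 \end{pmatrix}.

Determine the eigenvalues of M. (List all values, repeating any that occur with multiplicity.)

Set up det(μI - M) = 0.
Cofactor expansion gives p(μ) = μ^3 - 5μ^2 - 25μ + 125.
Try μ = -5: p(-5) = 0, so -5 is a root.
Dividing by (μ + 5) leaves μ^2 - 10μ + 25.
The quadratic factor is (μ - 5)^2.
Eigenvalues: -5, 5, 5.

-5, 5, 5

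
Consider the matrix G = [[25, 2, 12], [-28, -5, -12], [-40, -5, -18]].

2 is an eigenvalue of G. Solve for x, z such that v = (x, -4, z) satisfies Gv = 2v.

4, -7

We need (G - 2I)v = 0.
G - 2I = [[23, 2, 12], [-28, -7, -12], [-40, -5, -20]].
Row 1: (23)·x + (2)·-4 + (12)·z = 0
Row 2: (-28)·x + (-7)·-4 + (-12)·z = 0
Row 3: (-40)·x + (-5)·-4 + (-20)·z = 0
Solving gives x = 4, z = -7.
Check: G·(4, -4, -7) = (8, -8, -14) = 2·(4, -4, -7).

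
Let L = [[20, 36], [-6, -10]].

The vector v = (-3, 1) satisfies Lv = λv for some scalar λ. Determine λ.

Compute Lv: L·(-3, 1) = (-24, 8).
Since Lv = λv, compare component 1: -24 = λ·-3, so λ = 8.

8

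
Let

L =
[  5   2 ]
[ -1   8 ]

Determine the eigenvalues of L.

det(L - sI) = (5 - s)(8 - s) - (2)·(-1) = s^2 - 13s + 42.
This factors as (s - 6)·(s - 7) = 0.
Eigenvalues: 6, 7.

6, 7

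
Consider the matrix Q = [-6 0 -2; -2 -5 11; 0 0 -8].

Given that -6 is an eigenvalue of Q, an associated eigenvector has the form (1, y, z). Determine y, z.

2, 0

We need (Q + 6I)v = 0.
Q + 6I = [[0, 0, -2], [-2, 1, 11], [0, 0, -2]].
Row 1: (0)·1 + (0)·y + (-2)·z = 0
Row 2: (-2)·1 + (1)·y + (11)·z = 0
Row 3: (0)·1 + (0)·y + (-2)·z = 0
Solving gives y = 2, z = 0.
Check: Q·(1, 2, 0) = (-6, -12, 0) = -6·(1, 2, 0).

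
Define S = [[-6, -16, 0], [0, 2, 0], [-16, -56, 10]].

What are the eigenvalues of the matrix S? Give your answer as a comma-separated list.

Set up det(tI - S) = 0.
Cofactor expansion gives p(t) = t^3 - 6t^2 - 52t + 120.
Try t = 2: p(2) = 0, so 2 is a root.
Factor out (t - 2): p(t) = (t - 2)·(t^2 - 4t - 60).
The quadratic factors as (t + 6)·(t - 10).
Eigenvalues: -6, 2, 10.

-6, 2, 10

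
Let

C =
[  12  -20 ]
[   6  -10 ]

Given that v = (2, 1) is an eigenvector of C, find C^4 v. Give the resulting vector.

(32, 16)

First find the eigenvalue: Cv = (4, 2) = 2·(2, 1), so λ = 2.
Then C^4 v = λ^4·v = 2^4·(2, 1) = 16·(2, 1) = (32, 16).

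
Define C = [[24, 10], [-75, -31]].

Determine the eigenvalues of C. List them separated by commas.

-6, -1

det(C - tI) = (24 - t)(-31 - t) - (10)·(-75) = t^2 + 7t + 6.
This factors as (t + 6)·(t + 1) = 0.
Eigenvalues: -6, -1.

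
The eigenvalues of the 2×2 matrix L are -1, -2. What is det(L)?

det(L) is the product of the eigenvalues: (-1) · (-2) = 2.

2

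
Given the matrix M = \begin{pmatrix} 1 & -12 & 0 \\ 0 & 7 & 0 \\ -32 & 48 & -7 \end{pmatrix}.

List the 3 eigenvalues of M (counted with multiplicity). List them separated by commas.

Set up det(λI - M) = 0.
Expanding the 3×3 determinant: p(λ) = λ^3 - λ^2 - 49λ + 49.
Rational-root test: λ = -7 gives p(-7) = 0.
Dividing by (λ + 7) leaves λ^2 - 8λ + 7.
The quadratic factors as (λ - 1)·(λ - 7).
Eigenvalues: -7, 1, 7.

-7, 1, 7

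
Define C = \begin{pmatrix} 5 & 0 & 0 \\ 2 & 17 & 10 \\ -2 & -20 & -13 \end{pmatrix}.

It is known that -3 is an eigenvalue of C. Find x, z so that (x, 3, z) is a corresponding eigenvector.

0, -6

We need (C + 3I)v = 0.
C + 3I = [[8, 0, 0], [2, 20, 10], [-2, -20, -10]].
Row 1: (8)·x + (0)·3 + (0)·z = 0
Row 2: (2)·x + (20)·3 + (10)·z = 0
Row 3: (-2)·x + (-20)·3 + (-10)·z = 0
Solving gives x = 0, z = -6.
Check: C·(0, 3, -6) = (0, -9, 18) = -3·(0, 3, -6).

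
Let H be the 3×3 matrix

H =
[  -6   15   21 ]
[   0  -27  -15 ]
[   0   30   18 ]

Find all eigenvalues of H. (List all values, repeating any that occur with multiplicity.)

Set up det(λI - H) = 0.
Cofactor expansion gives p(λ) = λ^3 + 15λ^2 + 18λ - 216.
Since p(-6) = 0, λ = -6 is a root.
Factor out (λ + 6): p(λ) = (λ + 6)·(λ^2 + 9λ - 36).
The quadratic factors as (λ + 12)·(λ - 3).
Eigenvalues: -12, -6, 3.

-12, -6, 3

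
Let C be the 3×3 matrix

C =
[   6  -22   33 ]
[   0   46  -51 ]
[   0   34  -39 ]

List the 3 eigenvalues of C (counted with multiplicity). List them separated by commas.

Set up det(tI - C) = 0.
Expanding the 3×3 determinant: p(t) = t^3 - 13t^2 - 18t + 360.
Rational-root test: t = -5 gives p(-5) = 0.
Factor out (t + 5): p(t) = (t + 5)·(t^2 - 18t + 72).
The quadratic factors as (t - 6)·(t - 12).
Eigenvalues: -5, 6, 12.

-5, 6, 12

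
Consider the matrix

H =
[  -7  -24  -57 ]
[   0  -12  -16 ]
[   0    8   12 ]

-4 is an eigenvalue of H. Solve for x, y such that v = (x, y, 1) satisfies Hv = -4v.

We need (H + 4I)v = 0.
H + 4I = [[-3, -24, -57], [0, -8, -16], [0, 8, 16]].
Row 1: (-3)·x + (-24)·y + (-57)·1 = 0
Row 2: (0)·x + (-8)·y + (-16)·1 = 0
Row 3: (0)·x + (8)·y + (16)·1 = 0
Solving gives x = -3, y = -2.
Check: H·(-3, -2, 1) = (12, 8, -4) = -4·(-3, -2, 1).

-3, -2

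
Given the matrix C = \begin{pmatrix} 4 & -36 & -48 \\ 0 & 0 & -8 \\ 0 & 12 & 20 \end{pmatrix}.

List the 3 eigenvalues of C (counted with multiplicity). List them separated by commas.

Set up det(λI - C) = 0.
Expanding along the first row, p(λ) = λ^3 - 24λ^2 + 176λ - 384.
Since p(4) = 0, λ = 4 is a root.
Dividing by (λ - 4) leaves λ^2 - 20λ + 96.
The quadratic factors as (λ - 8)·(λ - 12).
Eigenvalues: 4, 8, 12.

4, 8, 12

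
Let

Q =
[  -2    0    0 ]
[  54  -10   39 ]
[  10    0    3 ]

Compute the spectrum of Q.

-10, -2, 3

Compute the characteristic polynomial p(λ) = det(λI - Q).
Expanding the 3×3 determinant: p(λ) = λ^3 + 9λ^2 - 16λ - 60.
Try λ = -2: p(-2) = 0, so -2 is a root.
Factor out (λ + 2): p(λ) = (λ + 2)·(λ^2 + 7λ - 30).
The quadratic factors as (λ + 10)·(λ - 3).
Eigenvalues: -10, -2, 3.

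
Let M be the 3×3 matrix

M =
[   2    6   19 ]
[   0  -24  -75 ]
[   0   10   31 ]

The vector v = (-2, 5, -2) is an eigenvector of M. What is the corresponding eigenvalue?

6

Compute Mv: M·(-2, 5, -2) = (-12, 30, -12).
Since Mv = λv, compare component 1: -12 = λ·-2, so λ = 6.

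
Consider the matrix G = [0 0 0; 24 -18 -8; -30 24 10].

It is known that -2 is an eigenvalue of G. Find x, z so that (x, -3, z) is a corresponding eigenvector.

0, 6

We need (G + 2I)v = 0.
G + 2I = [[2, 0, 0], [24, -16, -8], [-30, 24, 12]].
Row 1: (2)·x + (0)·-3 + (0)·z = 0
Row 2: (24)·x + (-16)·-3 + (-8)·z = 0
Row 3: (-30)·x + (24)·-3 + (12)·z = 0
Solving gives x = 0, z = 6.
Check: G·(0, -3, 6) = (0, 6, -12) = -2·(0, -3, 6).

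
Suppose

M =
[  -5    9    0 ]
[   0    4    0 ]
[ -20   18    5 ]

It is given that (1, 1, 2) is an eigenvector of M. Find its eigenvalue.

Compute Mv: M·(1, 1, 2) = (4, 4, 8).
Since Mv = λv, compare component 1: 4 = λ·1, so λ = 4.

4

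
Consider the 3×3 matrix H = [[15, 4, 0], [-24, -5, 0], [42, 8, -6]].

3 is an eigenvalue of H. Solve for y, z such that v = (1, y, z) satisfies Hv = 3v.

We need (H - 3I)v = 0.
H - 3I = [[12, 4, 0], [-24, -8, 0], [42, 8, -9]].
Row 1: (12)·1 + (4)·y + (0)·z = 0
Row 2: (-24)·1 + (-8)·y + (0)·z = 0
Row 3: (42)·1 + (8)·y + (-9)·z = 0
Solving gives y = -3, z = 2.
Check: H·(1, -3, 2) = (3, -9, 6) = 3·(1, -3, 2).

-3, 2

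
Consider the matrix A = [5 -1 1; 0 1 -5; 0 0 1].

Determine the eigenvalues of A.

1, 1, 5

A is upper triangular, so its eigenvalues are the diagonal entries.
Diagonal: 5, 1, 1.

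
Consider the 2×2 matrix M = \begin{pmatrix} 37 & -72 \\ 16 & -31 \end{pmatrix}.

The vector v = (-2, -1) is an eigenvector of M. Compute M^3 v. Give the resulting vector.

(-2, -1)

First find the eigenvalue: Mv = (-2, -1) = 1·(-2, -1), so λ = 1.
Then M^3 v = λ^3·v = 1^3·(-2, -1) = 1·(-2, -1) = (-2, -1).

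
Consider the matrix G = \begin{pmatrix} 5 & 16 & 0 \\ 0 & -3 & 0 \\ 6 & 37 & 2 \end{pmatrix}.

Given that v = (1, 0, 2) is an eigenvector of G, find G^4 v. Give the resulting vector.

(625, 0, 1250)

First find the eigenvalue: Gv = (5, 0, 10) = 5·(1, 0, 2), so λ = 5.
Then G^4 v = λ^4·v = 5^4·(1, 0, 2) = 625·(1, 0, 2) = (625, 0, 1250).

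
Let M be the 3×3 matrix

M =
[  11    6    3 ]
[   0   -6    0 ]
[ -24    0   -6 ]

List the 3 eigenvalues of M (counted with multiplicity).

Compute the characteristic polynomial p(t) = det(tI - M).
Cofactor expansion gives p(t) = t^3 + t^2 - 24t + 36.
Since p(2) = 0, t = 2 is a root.
Dividing by (t - 2) leaves t^2 + 3t - 18.
The quadratic factors as (t + 6)·(t - 3).
Eigenvalues: -6, 2, 3.

-6, 2, 3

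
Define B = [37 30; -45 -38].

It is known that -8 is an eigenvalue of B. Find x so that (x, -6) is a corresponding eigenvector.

4

We need (B + 8I)v = 0.
B + 8I = [[45, 30], [-45, -30]].
Row 1: (45)·x + (30)·-6 = 0
Row 2: (-45)·x + (-30)·-6 = 0
Solving gives x = 4.
Check: B·(4, -6) = (-32, 48) = -8·(4, -6).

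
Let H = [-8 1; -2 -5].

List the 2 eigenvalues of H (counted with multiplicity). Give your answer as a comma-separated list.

-7, -6

det(H - lambda·I) = (-8 - lambda)(-5 - lambda) - (1)·(-2) = lambda^2 + 13·lambda + 42.
This factors as (lambda + 7)·(lambda + 6) = 0.
Eigenvalues: -7, -6.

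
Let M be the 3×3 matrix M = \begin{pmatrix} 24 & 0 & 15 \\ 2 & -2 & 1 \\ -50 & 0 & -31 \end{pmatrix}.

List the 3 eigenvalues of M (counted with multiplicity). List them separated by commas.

Set up det(lambda·I - M) = 0.
Expanding the 3×3 determinant: p(lambda) = lambda^3 + 9·lambda^2 + 20·lambda + 12.
Since p(-6) = 0, lambda = -6 is a root.
Factor out (lambda + 6): p(lambda) = (lambda + 6)·(lambda^2 + 3·lambda + 2).
The quadratic factors as (lambda + 2)·(lambda + 1).
Eigenvalues: -6, -2, -1.

-6, -2, -1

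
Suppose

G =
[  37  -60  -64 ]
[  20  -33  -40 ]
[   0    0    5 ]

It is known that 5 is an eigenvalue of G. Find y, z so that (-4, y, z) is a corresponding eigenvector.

We need (G - 5I)v = 0.
G - 5I = [[32, -60, -64], [20, -38, -40], [0, 0, 0]].
Row 1: (32)·-4 + (-60)·y + (-64)·z = 0
Row 2: (20)·-4 + (-38)·y + (-40)·z = 0
Row 3: (0)·-4 + (0)·y + (0)·z = 0
Solving gives y = 0, z = -2.
Check: G·(-4, 0, -2) = (-20, 0, -10) = 5·(-4, 0, -2).

0, -2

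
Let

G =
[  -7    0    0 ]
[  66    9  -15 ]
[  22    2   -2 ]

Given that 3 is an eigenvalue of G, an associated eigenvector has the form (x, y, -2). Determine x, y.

We need (G - 3I)v = 0.
G - 3I = [[-10, 0, 0], [66, 6, -15], [22, 2, -5]].
Row 1: (-10)·x + (0)·y + (0)·-2 = 0
Row 2: (66)·x + (6)·y + (-15)·-2 = 0
Row 3: (22)·x + (2)·y + (-5)·-2 = 0
Solving gives x = 0, y = -5.
Check: G·(0, -5, -2) = (0, -15, -6) = 3·(0, -5, -2).

0, -5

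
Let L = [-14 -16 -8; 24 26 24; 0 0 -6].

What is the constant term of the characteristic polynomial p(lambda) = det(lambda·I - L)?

120

p(0) = det(0·I − L) = det(−L) = (−1)^3·det(L).
det(L) = -120, so p(0) = 120.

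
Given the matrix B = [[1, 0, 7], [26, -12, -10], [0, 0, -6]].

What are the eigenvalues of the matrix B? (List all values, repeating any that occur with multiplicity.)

Compute the characteristic polynomial p(λ) = det(λI - B).
Cofactor expansion gives p(λ) = λ^3 + 17λ^2 + 54λ - 72.
Since p(1) = 0, λ = 1 is a root.
Factor out (λ - 1): p(λ) = (λ - 1)·(λ^2 + 18λ + 72).
The quadratic factors as (λ + 12)·(λ + 6).
Eigenvalues: -12, -6, 1.

-12, -6, 1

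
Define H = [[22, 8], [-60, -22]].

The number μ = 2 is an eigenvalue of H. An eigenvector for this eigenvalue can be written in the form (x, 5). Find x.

We need (H - 2I)v = 0.
H - 2I = [[20, 8], [-60, -24]].
Row 1: (20)·x + (8)·5 = 0
Row 2: (-60)·x + (-24)·5 = 0
Solving gives x = -2.
Check: H·(-2, 5) = (-4, 10) = 2·(-2, 5).

-2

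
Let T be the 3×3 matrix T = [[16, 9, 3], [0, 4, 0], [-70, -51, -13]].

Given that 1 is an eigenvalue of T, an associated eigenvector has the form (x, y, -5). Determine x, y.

1, 0

We need (T - 1I)v = 0.
T - 1I = [[15, 9, 3], [0, 3, 0], [-70, -51, -14]].
Row 1: (15)·x + (9)·y + (3)·-5 = 0
Row 2: (0)·x + (3)·y + (0)·-5 = 0
Row 3: (-70)·x + (-51)·y + (-14)·-5 = 0
Solving gives x = 1, y = 0.
Check: T·(1, 0, -5) = (1, 0, -5) = 1·(1, 0, -5).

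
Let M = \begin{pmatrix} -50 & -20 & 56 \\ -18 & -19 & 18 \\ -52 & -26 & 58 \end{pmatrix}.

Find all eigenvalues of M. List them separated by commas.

-10, -7, 6

Compute the characteristic polynomial p(λ) = det(λI - M).
Cofactor expansion gives p(λ) = λ^3 + 11λ^2 - 32λ - 420.
Rational-root test: λ = -7 gives p(-7) = 0.
Dividing by (λ + 7) leaves λ^2 + 4λ - 60.
The quadratic factors as (λ + 10)·(λ - 6).
Eigenvalues: -10, -7, 6.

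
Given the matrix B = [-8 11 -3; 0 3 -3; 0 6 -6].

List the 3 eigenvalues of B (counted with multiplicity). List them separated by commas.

Set up det(lambda·I - B) = 0.
Expanding along the first row, p(lambda) = lambda^3 + 11·lambda^2 + 24·lambda.
Since p(-3) = 0, lambda = -3 is a root.
Dividing by (lambda + 3) leaves lambda^2 + 8·lambda.
The quadratic factors as (lambda + 8)·lambda.
Eigenvalues: -8, -3, 0.

-8, -3, 0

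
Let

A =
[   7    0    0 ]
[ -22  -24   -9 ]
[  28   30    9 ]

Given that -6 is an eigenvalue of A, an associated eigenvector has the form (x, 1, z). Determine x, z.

0, -2

We need (A + 6I)v = 0.
A + 6I = [[13, 0, 0], [-22, -18, -9], [28, 30, 15]].
Row 1: (13)·x + (0)·1 + (0)·z = 0
Row 2: (-22)·x + (-18)·1 + (-9)·z = 0
Row 3: (28)·x + (30)·1 + (15)·z = 0
Solving gives x = 0, z = -2.
Check: A·(0, 1, -2) = (0, -6, 12) = -6·(0, 1, -2).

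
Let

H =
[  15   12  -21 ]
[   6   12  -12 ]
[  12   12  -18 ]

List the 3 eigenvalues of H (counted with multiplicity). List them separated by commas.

0, 3, 6

Set up det(rI - H) = 0.
Expanding the 3×3 determinant: p(r) = r^3 - 9r^2 + 18r.
Try r = 0: p(0) = 0, so 0 is a root.
Factor out r: p(r) = r·(r^2 - 9r + 18).
The quadratic factors as (r - 3)·(r - 6).
Eigenvalues: 0, 3, 6.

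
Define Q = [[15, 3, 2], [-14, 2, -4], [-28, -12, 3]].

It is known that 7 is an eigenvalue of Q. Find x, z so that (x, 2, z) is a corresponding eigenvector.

We need (Q - 7I)v = 0.
Q - 7I = [[8, 3, 2], [-14, -5, -4], [-28, -12, -4]].
Row 1: (8)·x + (3)·2 + (2)·z = 0
Row 2: (-14)·x + (-5)·2 + (-4)·z = 0
Row 3: (-28)·x + (-12)·2 + (-4)·z = 0
Solving gives x = -1, z = 1.
Check: Q·(-1, 2, 1) = (-7, 14, 7) = 7·(-1, 2, 1).

-1, 1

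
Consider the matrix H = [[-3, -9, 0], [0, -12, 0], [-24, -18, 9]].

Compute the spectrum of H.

The characteristic polynomial is p(r) = det(rI - H).
Expanding along the first row, p(r) = r^3 + 6r^2 - 99r - 324.
Try r = -3: p(-3) = 0, so -3 is a root.
Factor out (r + 3): p(r) = (r + 3)·(r^2 + 3r - 108).
The quadratic factors as (r + 12)·(r - 9).
Eigenvalues: -12, -3, 9.

-12, -3, 9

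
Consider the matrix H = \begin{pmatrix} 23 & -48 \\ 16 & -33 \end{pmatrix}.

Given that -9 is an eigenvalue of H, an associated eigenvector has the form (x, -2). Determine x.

We need (H + 9I)v = 0.
H + 9I = [[32, -48], [16, -24]].
Row 1: (32)·x + (-48)·-2 = 0
Row 2: (16)·x + (-24)·-2 = 0
Solving gives x = -3.
Check: H·(-3, -2) = (27, 18) = -9·(-3, -2).

-3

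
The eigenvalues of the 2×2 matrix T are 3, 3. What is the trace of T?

6

trace(T) is the sum of the eigenvalues: (3) + (3) = 6.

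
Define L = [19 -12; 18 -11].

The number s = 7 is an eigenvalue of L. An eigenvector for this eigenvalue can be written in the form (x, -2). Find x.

-2

We need (L - 7I)v = 0.
L - 7I = [[12, -12], [18, -18]].
Row 1: (12)·x + (-12)·-2 = 0
Row 2: (18)·x + (-18)·-2 = 0
Solving gives x = -2.
Check: L·(-2, -2) = (-14, -14) = 7·(-2, -2).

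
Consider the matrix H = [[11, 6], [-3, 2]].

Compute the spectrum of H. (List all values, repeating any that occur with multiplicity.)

5, 8

det(H - λI) = (11 - λ)(2 - λ) - (6)·(-3) = λ^2 - 13λ + 40.
This factors as (λ - 5)·(λ - 8) = 0.
Eigenvalues: 5, 8.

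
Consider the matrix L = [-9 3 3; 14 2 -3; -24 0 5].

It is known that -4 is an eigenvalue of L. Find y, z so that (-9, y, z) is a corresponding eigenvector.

We need (L + 4I)v = 0.
L + 4I = [[-5, 3, 3], [14, 6, -3], [-24, 0, 9]].
Row 1: (-5)·-9 + (3)·y + (3)·z = 0
Row 2: (14)·-9 + (6)·y + (-3)·z = 0
Row 3: (-24)·-9 + (0)·y + (9)·z = 0
Solving gives y = 9, z = -24.
Check: L·(-9, 9, -24) = (36, -36, 96) = -4·(-9, 9, -24).

9, -24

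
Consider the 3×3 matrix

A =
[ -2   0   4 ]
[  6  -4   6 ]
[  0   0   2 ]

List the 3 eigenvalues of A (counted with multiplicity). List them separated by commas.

-4, -2, 2

Set up det(μI - A) = 0.
Cofactor expansion gives p(μ) = μ^3 + 4μ^2 - 4μ - 16.
Rational-root test: μ = -2 gives p(-2) = 0.
Factor out (μ + 2): p(μ) = (μ + 2)·(μ^2 + 2μ - 8).
The quadratic factors as (μ + 4)·(μ - 2).
Eigenvalues: -4, -2, 2.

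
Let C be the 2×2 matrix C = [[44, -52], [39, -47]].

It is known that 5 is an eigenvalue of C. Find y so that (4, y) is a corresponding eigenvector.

We need (C - 5I)v = 0.
C - 5I = [[39, -52], [39, -52]].
Row 1: (39)·4 + (-52)·y = 0
Row 2: (39)·4 + (-52)·y = 0
Solving gives y = 3.
Check: C·(4, 3) = (20, 15) = 5·(4, 3).

3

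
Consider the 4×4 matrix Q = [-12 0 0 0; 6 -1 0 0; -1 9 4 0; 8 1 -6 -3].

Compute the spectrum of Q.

Q is lower triangular, so its eigenvalues are the diagonal entries.
Diagonal: -12, -1, 4, -3.

-12, -3, -1, 4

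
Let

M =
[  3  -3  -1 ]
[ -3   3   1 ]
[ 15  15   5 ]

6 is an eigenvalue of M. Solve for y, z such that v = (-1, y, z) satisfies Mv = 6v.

1, 0

We need (M - 6I)v = 0.
M - 6I = [[-3, -3, -1], [-3, -3, 1], [15, 15, -1]].
Row 1: (-3)·-1 + (-3)·y + (-1)·z = 0
Row 2: (-3)·-1 + (-3)·y + (1)·z = 0
Row 3: (15)·-1 + (15)·y + (-1)·z = 0
Solving gives y = 1, z = 0.
Check: M·(-1, 1, 0) = (-6, 6, 0) = 6·(-1, 1, 0).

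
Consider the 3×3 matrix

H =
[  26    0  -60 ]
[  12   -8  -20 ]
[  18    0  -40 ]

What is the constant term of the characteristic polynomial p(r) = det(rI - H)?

320

p(0) = det(0·I − H) = det(−H) = (−1)^3·det(H).
det(H) = -320, so p(0) = 320.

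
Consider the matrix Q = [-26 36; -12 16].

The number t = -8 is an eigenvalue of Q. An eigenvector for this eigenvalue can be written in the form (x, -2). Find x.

We need (Q + 8I)v = 0.
Q + 8I = [[-18, 36], [-12, 24]].
Row 1: (-18)·x + (36)·-2 = 0
Row 2: (-12)·x + (24)·-2 = 0
Solving gives x = -4.
Check: Q·(-4, -2) = (32, 16) = -8·(-4, -2).

-4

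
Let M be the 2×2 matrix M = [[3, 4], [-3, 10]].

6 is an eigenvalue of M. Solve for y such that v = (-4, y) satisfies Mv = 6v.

We need (M - 6I)v = 0.
M - 6I = [[-3, 4], [-3, 4]].
Row 1: (-3)·-4 + (4)·y = 0
Row 2: (-3)·-4 + (4)·y = 0
Solving gives y = -3.
Check: M·(-4, -3) = (-24, -18) = 6·(-4, -3).

-3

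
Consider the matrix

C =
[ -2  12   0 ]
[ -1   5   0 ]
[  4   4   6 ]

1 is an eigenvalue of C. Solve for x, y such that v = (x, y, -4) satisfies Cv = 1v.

We need (C - 1I)v = 0.
C - 1I = [[-3, 12, 0], [-1, 4, 0], [4, 4, 5]].
Row 1: (-3)·x + (12)·y + (0)·-4 = 0
Row 2: (-1)·x + (4)·y + (0)·-4 = 0
Row 3: (4)·x + (4)·y + (5)·-4 = 0
Solving gives x = 4, y = 1.
Check: C·(4, 1, -4) = (4, 1, -4) = 1·(4, 1, -4).

4, 1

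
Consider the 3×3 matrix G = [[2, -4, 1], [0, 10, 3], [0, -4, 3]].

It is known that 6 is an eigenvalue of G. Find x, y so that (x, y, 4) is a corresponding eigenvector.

4, -3

We need (G - 6I)v = 0.
G - 6I = [[-4, -4, 1], [0, 4, 3], [0, -4, -3]].
Row 1: (-4)·x + (-4)·y + (1)·4 = 0
Row 2: (0)·x + (4)·y + (3)·4 = 0
Row 3: (0)·x + (-4)·y + (-3)·4 = 0
Solving gives x = 4, y = -3.
Check: G·(4, -3, 4) = (24, -18, 24) = 6·(4, -3, 4).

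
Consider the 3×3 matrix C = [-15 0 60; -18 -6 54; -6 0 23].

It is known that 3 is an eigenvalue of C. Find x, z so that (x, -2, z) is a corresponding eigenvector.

We need (C - 3I)v = 0.
C - 3I = [[-18, 0, 60], [-18, -9, 54], [-6, 0, 20]].
Row 1: (-18)·x + (0)·-2 + (60)·z = 0
Row 2: (-18)·x + (-9)·-2 + (54)·z = 0
Row 3: (-6)·x + (0)·-2 + (20)·z = 0
Solving gives x = 10, z = 3.
Check: C·(10, -2, 3) = (30, -6, 9) = 3·(10, -2, 3).

10, 3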